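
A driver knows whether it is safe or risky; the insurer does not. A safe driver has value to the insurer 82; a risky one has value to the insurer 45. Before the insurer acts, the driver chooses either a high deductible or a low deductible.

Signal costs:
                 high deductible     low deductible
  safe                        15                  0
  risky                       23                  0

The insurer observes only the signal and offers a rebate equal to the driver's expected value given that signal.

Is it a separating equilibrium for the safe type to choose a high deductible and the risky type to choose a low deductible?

If types separate, high deductible earns payment 82 and low deductible earns 45.
Safe: high deductible gives 82 − 15 = 67; low deductible gives 45 − 0 = 45. No deviation. ✓
Risky: low deductible gives 45 − 0 = 45; high deductible gives 82 − 23 = 59. Would deviate. ✗

No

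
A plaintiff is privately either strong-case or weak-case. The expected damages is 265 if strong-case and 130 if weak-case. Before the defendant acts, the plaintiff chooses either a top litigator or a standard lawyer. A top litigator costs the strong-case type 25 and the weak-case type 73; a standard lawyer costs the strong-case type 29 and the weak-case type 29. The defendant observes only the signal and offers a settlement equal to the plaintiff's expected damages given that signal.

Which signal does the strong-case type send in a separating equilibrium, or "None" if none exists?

None

Try strong-case → top litigator, weak-case → standard lawyer:
  Under separation the defendant infers type exactly: top litigator → strong-case (pays 265), standard lawyer → weak-case (pays 130).
  Strong-case: top litigator gives 265 − 25 = 240; standard lawyer gives 130 − 29 = 101. No deviation. ✓
  Weak-case: standard lawyer gives 130 − 29 = 101; top litigator gives 265 − 73 = 192. Would deviate. ✗
Try strong-case → standard lawyer, weak-case → top litigator:
  Under separation the defendant infers type exactly: standard lawyer → strong-case (pays 265), top litigator → weak-case (pays 130).
  Strong-case: standard lawyer gives 265 − 29 = 236; top litigator gives 130 − 25 = 105. No deviation. ✓
  Weak-case: top litigator gives 130 − 73 = 57; standard lawyer gives 265 − 29 = 236. Would deviate. ✗
Neither assignment is incentive-compatible.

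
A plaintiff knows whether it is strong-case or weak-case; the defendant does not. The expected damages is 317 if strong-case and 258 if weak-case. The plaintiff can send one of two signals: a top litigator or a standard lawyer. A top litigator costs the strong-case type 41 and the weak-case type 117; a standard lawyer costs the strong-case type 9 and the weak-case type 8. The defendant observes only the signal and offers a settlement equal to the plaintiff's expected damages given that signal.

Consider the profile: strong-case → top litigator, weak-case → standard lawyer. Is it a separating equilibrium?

If types separate, top litigator earns payment 317 and standard lawyer earns 258.
Strong-case: top litigator gives 317 − 41 = 276; standard lawyer gives 258 − 9 = 249. No deviation. ✓
Weak-case: standard lawyer gives 258 − 8 = 250; top litigator gives 317 − 117 = 200. No deviation. ✓
Neither type gains from mimicking the other.

Yes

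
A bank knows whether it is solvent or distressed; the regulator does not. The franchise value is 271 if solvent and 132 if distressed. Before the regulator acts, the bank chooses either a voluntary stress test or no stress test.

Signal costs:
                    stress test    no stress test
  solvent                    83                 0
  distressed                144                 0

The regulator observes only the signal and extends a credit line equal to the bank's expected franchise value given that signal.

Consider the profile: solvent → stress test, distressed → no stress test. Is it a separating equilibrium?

Under separation the regulator infers type exactly: stress test → solvent (pays 271), no stress test → distressed (pays 132).
Solvent: stress test gives 271 − 83 = 188; no stress test gives 132 − 0 = 132. No deviation. ✓
Distressed: no stress test gives 132 − 0 = 132; stress test gives 271 − 144 = 127. No deviation. ✓
Neither type gains from mimicking the other.

Yes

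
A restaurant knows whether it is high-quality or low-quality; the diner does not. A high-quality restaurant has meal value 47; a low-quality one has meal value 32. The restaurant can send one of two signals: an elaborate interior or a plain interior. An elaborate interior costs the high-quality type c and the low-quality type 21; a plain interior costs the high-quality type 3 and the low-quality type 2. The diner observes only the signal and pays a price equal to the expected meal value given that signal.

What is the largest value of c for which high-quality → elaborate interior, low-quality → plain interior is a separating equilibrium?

Under separation: elaborate interior → high-quality (pays 47); plain interior → low-quality (pays 32).
Low-quality: 32 − 2 = 30 ≥ 47 − 21 = 26. Holds regardless of c. ✓
High-quality: 47 − c ≥ 32 − 3, so c ≤ 47 − 29 = 18.

18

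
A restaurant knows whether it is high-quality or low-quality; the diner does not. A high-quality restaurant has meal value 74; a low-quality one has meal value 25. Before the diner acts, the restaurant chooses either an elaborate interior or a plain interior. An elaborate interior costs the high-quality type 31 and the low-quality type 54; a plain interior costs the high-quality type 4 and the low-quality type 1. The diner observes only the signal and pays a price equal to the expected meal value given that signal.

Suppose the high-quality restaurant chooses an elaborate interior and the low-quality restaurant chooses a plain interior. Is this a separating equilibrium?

If types separate, elaborate interior earns payment 74 and plain interior earns 25.
High-quality: elaborate interior gives 74 − 31 = 43; plain interior gives 25 − 4 = 21. No deviation. ✓
Low-quality: plain interior gives 25 − 1 = 24; elaborate interior gives 74 − 54 = 20. No deviation. ✓
Both incentive constraints hold.

Yes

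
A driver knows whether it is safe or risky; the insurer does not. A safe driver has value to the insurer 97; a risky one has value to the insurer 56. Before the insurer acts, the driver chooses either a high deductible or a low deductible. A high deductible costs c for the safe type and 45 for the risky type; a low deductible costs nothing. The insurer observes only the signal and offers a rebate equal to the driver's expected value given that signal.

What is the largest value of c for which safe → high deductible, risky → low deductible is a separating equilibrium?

41

Under separation: high deductible → safe (pays 97); low deductible → risky (pays 56).
Risky: 56 − 0 = 56 ≥ 97 − 45 = 52. Holds regardless of c. ✓
Safe: 97 − c ≥ 56 − 0, so c ≤ 97 − 56 = 41.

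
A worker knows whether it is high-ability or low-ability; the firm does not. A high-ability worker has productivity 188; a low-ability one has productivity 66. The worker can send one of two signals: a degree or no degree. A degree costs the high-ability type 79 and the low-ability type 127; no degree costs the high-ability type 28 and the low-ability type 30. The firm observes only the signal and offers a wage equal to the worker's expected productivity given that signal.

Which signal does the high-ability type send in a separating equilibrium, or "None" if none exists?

None

Try high-ability → degree, low-ability → no degree:
  Under separation the firm infers type exactly: degree → high-ability (pays 188), no degree → low-ability (pays 66).
  High-ability: degree gives 188 − 79 = 109; no degree gives 66 − 28 = 38. No deviation. ✓
  Low-ability: no degree gives 66 − 30 = 36; degree gives 188 − 127 = 61. Would deviate. ✗
Try high-ability → no degree, low-ability → degree:
  Under separation the firm infers type exactly: no degree → high-ability (pays 188), degree → low-ability (pays 66).
  High-ability: no degree gives 188 − 28 = 160; degree gives 66 − 79 = -13. No deviation. ✓
  Low-ability: degree gives 66 − 127 = -61; no degree gives 188 − 30 = 158. Would deviate. ✗
Neither assignment is incentive-compatible.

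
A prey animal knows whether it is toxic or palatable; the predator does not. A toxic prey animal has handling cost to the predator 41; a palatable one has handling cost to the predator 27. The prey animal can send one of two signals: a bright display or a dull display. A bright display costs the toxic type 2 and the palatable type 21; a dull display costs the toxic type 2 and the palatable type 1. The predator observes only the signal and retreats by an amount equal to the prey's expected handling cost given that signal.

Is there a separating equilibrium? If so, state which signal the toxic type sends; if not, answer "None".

Try toxic → bright display, palatable → dull display:
  Under separation the predator infers type exactly: bright display → toxic (pays 41), dull display → palatable (pays 27).
  Toxic: bright display gives 41 − 2 = 39; dull display gives 27 − 2 = 25. No deviation. ✓
  Palatable: dull display gives 27 − 1 = 26; bright display gives 41 − 21 = 20. No deviation. ✓
Both hold — the toxic type sends bright display.

bright display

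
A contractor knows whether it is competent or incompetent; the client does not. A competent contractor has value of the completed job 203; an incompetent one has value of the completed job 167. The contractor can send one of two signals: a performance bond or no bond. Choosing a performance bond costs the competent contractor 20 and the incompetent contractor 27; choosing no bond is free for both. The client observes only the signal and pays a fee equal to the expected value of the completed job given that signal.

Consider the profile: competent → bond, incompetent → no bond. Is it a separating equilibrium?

Under separation the client infers type exactly: bond → competent (pays 203), no bond → incompetent (pays 167).
Competent: bond gives 203 − 20 = 183; no bond gives 167 − 0 = 167. No deviation. ✓
Incompetent: no bond gives 167 − 0 = 167; bond gives 203 − 27 = 176. Would deviate. ✗

No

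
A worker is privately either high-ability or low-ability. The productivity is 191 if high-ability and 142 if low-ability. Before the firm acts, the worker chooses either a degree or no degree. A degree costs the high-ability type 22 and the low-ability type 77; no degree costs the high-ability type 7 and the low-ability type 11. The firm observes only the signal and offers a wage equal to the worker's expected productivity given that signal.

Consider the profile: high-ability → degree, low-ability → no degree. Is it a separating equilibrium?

Yes

If types separate, degree earns payment 191 and no degree earns 142.
High-ability: degree gives 191 − 22 = 169; no degree gives 142 − 7 = 135. No deviation. ✓
Low-ability: no degree gives 142 − 11 = 131; degree gives 191 − 77 = 114. No deviation. ✓
Neither type gains from mimicking the other.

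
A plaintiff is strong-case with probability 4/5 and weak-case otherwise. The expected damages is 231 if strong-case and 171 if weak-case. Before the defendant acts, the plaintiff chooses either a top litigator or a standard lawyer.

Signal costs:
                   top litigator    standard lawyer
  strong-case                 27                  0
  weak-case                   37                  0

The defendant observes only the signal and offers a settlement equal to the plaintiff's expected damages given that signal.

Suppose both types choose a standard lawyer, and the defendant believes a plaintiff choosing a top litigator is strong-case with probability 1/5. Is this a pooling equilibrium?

At the pooled signal (standard lawyer) the defendant holds the prior 4/5 and pays 4/5·231 + 1/5·171 = 219. Off-path (top litigator) belief 1/5 gives 1/5·231 + 4/5·171 = 183.
Strong-case: standard lawyer gives 219 − 0 = 219; top litigator gives 183 − 27 = 156. Stays. ✓
Weak-case: standard lawyer gives 219 − 0 = 219; top litigator gives 183 − 37 = 146. Stays. ✓

Yes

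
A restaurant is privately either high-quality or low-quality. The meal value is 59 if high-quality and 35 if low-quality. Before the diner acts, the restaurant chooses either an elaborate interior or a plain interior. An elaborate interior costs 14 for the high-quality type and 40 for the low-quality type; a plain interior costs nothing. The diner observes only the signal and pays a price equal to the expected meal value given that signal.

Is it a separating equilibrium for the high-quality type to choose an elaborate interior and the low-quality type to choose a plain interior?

Yes

Under separation the diner infers type exactly: elaborate interior → high-quality (pays 59), plain interior → low-quality (pays 35).
High-quality: elaborate interior gives 59 − 14 = 45; plain interior gives 35 − 0 = 35. No deviation. ✓
Low-quality: plain interior gives 35 − 0 = 35; elaborate interior gives 59 − 40 = 19. No deviation. ✓
Neither type gains from mimicking the other.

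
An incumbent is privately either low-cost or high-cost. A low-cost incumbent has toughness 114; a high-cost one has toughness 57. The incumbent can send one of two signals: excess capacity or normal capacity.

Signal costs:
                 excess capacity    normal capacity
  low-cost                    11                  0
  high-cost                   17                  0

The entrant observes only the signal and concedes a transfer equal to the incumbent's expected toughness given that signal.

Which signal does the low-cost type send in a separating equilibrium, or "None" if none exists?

Try low-cost → excess capacity, high-cost → normal capacity:
  If types separate, excess capacity earns payment 114 and normal capacity earns 57.
  Low-cost: excess capacity gives 114 − 11 = 103; normal capacity gives 57 − 0 = 57. No deviation. ✓
  High-cost: normal capacity gives 57 − 0 = 57; excess capacity gives 114 − 17 = 97. Would deviate. ✗
Try low-cost → normal capacity, high-cost → excess capacity:
  If types separate, normal capacity earns payment 114 and excess capacity earns 57.
  Low-cost: normal capacity gives 114 − 0 = 114; excess capacity gives 57 − 11 = 46. No deviation. ✓
  High-cost: excess capacity gives 57 − 17 = 40; normal capacity gives 114 − 0 = 114. Would deviate. ✗
Neither assignment is incentive-compatible.

None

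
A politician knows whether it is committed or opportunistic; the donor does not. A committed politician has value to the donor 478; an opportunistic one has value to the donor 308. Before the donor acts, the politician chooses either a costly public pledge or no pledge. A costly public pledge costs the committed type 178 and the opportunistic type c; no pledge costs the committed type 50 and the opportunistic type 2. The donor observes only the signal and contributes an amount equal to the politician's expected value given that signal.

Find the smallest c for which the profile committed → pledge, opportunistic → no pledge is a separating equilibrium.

172

Under separation: pledge → committed (pays 478); no pledge → opportunistic (pays 308).
Committed: 478 − 178 = 300 ≥ 308 − 50 = 258. Holds regardless of c. ✓
Opportunistic: 308 − 2 ≥ 478 − c, so c ≥ 478 − 306 = 172.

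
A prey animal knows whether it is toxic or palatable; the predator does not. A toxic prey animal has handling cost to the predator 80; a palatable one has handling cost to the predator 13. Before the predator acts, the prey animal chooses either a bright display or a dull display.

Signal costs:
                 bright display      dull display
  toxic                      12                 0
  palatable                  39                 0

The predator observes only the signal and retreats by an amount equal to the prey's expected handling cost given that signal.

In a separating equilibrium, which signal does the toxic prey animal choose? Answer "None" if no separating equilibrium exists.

None

Try toxic → bright display, palatable → dull display:
  Under separation the predator infers type exactly: bright display → toxic (pays 80), dull display → palatable (pays 13).
  Toxic: bright display gives 80 − 12 = 68; dull display gives 13 − 0 = 13. No deviation. ✓
  Palatable: dull display gives 13 − 0 = 13; bright display gives 80 − 39 = 41. Would deviate. ✗
Try toxic → dull display, palatable → bright display:
  Under separation the predator infers type exactly: dull display → toxic (pays 80), bright display → palatable (pays 13).
  Toxic: dull display gives 80 − 0 = 80; bright display gives 13 − 12 = 1. No deviation. ✓
  Palatable: bright display gives 13 − 39 = -26; dull display gives 80 − 0 = 80. Would deviate. ✗
Neither assignment is incentive-compatible.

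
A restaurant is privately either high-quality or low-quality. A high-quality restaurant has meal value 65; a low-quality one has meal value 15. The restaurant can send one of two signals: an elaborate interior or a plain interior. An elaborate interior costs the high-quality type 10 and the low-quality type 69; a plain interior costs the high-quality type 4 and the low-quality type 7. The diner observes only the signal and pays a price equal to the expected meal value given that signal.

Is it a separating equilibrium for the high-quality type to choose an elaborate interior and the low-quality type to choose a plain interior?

Yes

If types separate, elaborate interior earns payment 65 and plain interior earns 15.
High-quality: elaborate interior gives 65 − 10 = 55; plain interior gives 15 − 4 = 11. No deviation. ✓
Low-quality: plain interior gives 15 − 7 = 8; elaborate interior gives 65 − 69 = -4. No deviation. ✓
Both incentive constraints hold.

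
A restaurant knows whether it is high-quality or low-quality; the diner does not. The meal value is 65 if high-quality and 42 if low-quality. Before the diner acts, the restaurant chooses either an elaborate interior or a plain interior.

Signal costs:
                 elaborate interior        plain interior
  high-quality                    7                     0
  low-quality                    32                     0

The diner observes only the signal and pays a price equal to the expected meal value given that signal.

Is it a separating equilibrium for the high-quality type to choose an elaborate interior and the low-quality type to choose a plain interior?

Yes

If types separate, elaborate interior earns payment 65 and plain interior earns 42.
High-quality: elaborate interior gives 65 − 7 = 58; plain interior gives 42 − 0 = 42. No deviation. ✓
Low-quality: plain interior gives 42 − 0 = 42; elaborate interior gives 65 − 32 = 33. No deviation. ✓
Neither type gains from mimicking the other.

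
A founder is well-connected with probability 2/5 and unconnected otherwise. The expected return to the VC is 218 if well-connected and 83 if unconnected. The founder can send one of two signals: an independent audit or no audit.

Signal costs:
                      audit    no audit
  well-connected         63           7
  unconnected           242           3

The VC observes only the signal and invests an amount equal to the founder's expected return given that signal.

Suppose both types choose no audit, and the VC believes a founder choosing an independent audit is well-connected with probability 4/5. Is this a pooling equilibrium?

At the pooled signal (no audit) the VC holds the prior 2/5 and pays 2/5·218 + 3/5·83 = 137. Off-path (audit) belief 4/5 gives 4/5·218 + 1/5·83 = 191.
Well-connected: no audit gives 137 − 7 = 130; audit gives 191 − 63 = 128. Stays. ✓
Unconnected: no audit gives 137 − 3 = 134; audit gives 191 − 242 = -51. Stays. ✓

Yes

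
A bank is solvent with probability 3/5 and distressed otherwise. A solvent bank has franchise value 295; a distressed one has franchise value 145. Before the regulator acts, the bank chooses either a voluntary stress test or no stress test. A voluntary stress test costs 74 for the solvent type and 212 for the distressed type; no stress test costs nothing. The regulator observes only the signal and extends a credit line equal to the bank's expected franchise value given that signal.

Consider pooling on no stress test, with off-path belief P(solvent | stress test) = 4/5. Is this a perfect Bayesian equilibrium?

On the equilibrium path (no stress test) the regulator holds the prior 3/5 and pays 3/5·295 + 2/5·145 = 235. Off-path (stress test) belief 4/5 gives 4/5·295 + 1/5·145 = 265.
Solvent: no stress test gives 235 − 0 = 235; stress test gives 265 − 74 = 191. Stays. ✓
Distressed: no stress test gives 235 − 0 = 235; stress test gives 265 − 212 = 53. Stays. ✓
Beliefs are Bayes-consistent on-path and both types best-respond.

Yes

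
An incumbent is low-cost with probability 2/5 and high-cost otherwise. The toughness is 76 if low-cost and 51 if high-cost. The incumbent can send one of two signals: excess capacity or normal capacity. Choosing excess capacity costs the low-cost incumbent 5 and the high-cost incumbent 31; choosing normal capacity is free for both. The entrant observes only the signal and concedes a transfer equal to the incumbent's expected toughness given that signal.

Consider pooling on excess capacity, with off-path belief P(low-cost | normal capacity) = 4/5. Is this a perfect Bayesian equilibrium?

At the pooled signal (excess capacity) the entrant holds the prior 2/5 and pays 2/5·76 + 3/5·51 = 61. Off-path (normal capacity) belief 4/5 gives 4/5·76 + 1/5·51 = 71.
Low-cost: excess capacity gives 61 − 5 = 56; normal capacity gives 71 − 0 = 71. Deviates. ✗
High-cost: excess capacity gives 61 − 31 = 30; normal capacity gives 71 − 0 = 71. Deviates. ✗

No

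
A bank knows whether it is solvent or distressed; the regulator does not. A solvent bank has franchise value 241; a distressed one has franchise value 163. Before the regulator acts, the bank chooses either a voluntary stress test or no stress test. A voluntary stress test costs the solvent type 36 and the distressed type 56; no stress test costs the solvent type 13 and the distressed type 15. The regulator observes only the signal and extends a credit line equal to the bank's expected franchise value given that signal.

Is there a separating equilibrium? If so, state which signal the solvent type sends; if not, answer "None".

None

Try solvent → stress test, distressed → no stress test:
  If types separate, stress test earns payment 241 and no stress test earns 163.
  Solvent: stress test gives 241 − 36 = 205; no stress test gives 163 − 13 = 150. No deviation. ✓
  Distressed: no stress test gives 163 − 15 = 148; stress test gives 241 − 56 = 185. Would deviate. ✗
Try solvent → no stress test, distressed → stress test:
  If types separate, no stress test earns payment 241 and stress test earns 163.
  Solvent: no stress test gives 241 − 13 = 228; stress test gives 163 − 36 = 127. No deviation. ✓
  Distressed: stress test gives 163 − 56 = 107; no stress test gives 241 − 15 = 226. Would deviate. ✗
Neither assignment is incentive-compatible.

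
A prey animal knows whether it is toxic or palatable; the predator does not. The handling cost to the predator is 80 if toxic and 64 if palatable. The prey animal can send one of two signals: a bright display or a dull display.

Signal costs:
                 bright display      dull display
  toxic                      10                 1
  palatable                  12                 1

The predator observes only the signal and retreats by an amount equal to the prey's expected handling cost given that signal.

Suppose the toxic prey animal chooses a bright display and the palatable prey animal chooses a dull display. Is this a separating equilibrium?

No

Under separation the predator infers type exactly: bright display → toxic (pays 80), dull display → palatable (pays 64).
Toxic: bright display gives 80 − 10 = 70; dull display gives 64 − 1 = 63. No deviation. ✓
Palatable: dull display gives 64 − 1 = 63; bright display gives 80 − 12 = 68. Would deviate. ✗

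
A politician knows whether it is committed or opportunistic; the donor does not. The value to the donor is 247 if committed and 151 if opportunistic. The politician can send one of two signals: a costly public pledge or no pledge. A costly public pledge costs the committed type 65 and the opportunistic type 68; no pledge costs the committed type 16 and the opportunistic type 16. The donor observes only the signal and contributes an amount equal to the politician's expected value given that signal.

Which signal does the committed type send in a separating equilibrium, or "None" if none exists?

None

Try committed → pledge, opportunistic → no pledge:
  If types separate, pledge earns payment 247 and no pledge earns 151.
  Committed: pledge gives 247 − 65 = 182; no pledge gives 151 − 16 = 135. No deviation. ✓
  Opportunistic: no pledge gives 151 − 16 = 135; pledge gives 247 − 68 = 179. Would deviate. ✗
Try committed → no pledge, opportunistic → pledge:
  If types separate, no pledge earns payment 247 and pledge earns 151.
  Committed: no pledge gives 247 − 16 = 231; pledge gives 151 − 65 = 86. No deviation. ✓
  Opportunistic: pledge gives 151 − 68 = 83; no pledge gives 247 − 16 = 231. Would deviate. ✗
Neither assignment is incentive-compatible.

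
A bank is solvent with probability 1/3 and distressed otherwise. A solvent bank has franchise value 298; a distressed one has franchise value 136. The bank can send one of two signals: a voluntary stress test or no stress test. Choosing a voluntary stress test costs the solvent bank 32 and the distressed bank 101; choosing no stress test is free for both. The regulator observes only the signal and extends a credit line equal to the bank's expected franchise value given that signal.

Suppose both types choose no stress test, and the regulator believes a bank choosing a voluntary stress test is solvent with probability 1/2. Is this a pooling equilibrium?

At the pooled signal (no stress test) the regulator holds the prior 1/3 and pays 1/3·298 + 2/3·136 = 190. Off-path (stress test) belief 1/2 gives 1/2·298 + 1/2·136 = 217.
Solvent: no stress test gives 190 − 0 = 190; stress test gives 217 − 32 = 185. Stays. ✓
Distressed: no stress test gives 190 − 0 = 190; stress test gives 217 − 101 = 116. Stays. ✓

Yes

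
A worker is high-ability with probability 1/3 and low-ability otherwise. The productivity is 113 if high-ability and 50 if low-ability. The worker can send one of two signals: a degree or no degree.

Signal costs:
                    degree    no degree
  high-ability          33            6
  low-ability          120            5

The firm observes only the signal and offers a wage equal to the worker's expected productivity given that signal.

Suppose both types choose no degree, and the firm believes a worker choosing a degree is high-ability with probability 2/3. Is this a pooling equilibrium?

At the pooled signal (no degree) the firm holds the prior 1/3 and pays 1/3·113 + 2/3·50 = 71. Off-path (degree) belief 2/3 gives 2/3·113 + 1/3·50 = 92.
High-ability: no degree gives 71 − 6 = 65; degree gives 92 − 33 = 59. Stays. ✓
Low-ability: no degree gives 71 − 5 = 66; degree gives 92 − 120 = -28. Stays. ✓

Yes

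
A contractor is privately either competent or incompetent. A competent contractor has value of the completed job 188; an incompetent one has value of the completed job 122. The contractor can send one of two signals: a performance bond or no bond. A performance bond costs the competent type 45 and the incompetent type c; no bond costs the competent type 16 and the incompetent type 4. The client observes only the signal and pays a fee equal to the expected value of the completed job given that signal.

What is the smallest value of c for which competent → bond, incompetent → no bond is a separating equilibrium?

70

Under separation: bond → competent (pays 188); no bond → incompetent (pays 122).
Competent: 188 − 45 = 143 ≥ 122 − 16 = 106. Holds regardless of c. ✓
Incompetent: 122 − 4 ≥ 188 − c, so c ≥ 188 − 118 = 70.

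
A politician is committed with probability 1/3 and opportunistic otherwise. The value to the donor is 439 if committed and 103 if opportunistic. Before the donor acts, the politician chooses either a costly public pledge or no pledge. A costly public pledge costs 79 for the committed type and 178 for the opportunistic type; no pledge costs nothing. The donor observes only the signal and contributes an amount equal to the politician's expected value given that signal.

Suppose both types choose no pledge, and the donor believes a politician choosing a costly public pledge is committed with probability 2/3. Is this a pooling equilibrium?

On the equilibrium path (no pledge) the donor holds the prior 1/3 and pays 1/3·439 + 2/3·103 = 215. Off-path (pledge) belief 2/3 gives 2/3·439 + 1/3·103 = 327.
Committed: no pledge gives 215 − 0 = 215; pledge gives 327 − 79 = 248. Deviates. ✗
Opportunistic: no pledge gives 215 − 0 = 215; pledge gives 327 − 178 = 149. Stays. ✓

No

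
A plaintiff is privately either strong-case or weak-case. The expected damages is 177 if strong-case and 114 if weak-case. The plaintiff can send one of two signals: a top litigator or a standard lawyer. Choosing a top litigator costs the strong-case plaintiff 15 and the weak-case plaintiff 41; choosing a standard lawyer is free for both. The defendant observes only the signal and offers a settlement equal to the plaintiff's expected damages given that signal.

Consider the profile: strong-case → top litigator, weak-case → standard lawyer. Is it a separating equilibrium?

If types separate, top litigator earns payment 177 and standard lawyer earns 114.
Strong-case: top litigator gives 177 − 15 = 162; standard lawyer gives 114 − 0 = 114. No deviation. ✓
Weak-case: standard lawyer gives 114 − 0 = 114; top litigator gives 177 − 41 = 136. Would deviate. ✗

No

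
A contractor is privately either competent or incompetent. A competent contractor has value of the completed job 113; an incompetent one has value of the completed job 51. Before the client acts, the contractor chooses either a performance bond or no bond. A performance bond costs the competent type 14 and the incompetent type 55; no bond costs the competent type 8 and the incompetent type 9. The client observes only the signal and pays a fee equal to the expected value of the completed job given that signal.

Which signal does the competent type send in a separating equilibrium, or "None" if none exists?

None

Try competent → bond, incompetent → no bond:
  If types separate, bond earns payment 113 and no bond earns 51.
  Competent: bond gives 113 − 14 = 99; no bond gives 51 − 8 = 43. No deviation. ✓
  Incompetent: no bond gives 51 − 9 = 42; bond gives 113 − 55 = 58. Would deviate. ✗
Try competent → no bond, incompetent → bond:
  If types separate, no bond earns payment 113 and bond earns 51.
  Competent: no bond gives 113 − 8 = 105; bond gives 51 − 14 = 37. No deviation. ✓
  Incompetent: bond gives 51 − 55 = -4; no bond gives 113 − 9 = 104. Would deviate. ✗
Neither assignment is incentive-compatible.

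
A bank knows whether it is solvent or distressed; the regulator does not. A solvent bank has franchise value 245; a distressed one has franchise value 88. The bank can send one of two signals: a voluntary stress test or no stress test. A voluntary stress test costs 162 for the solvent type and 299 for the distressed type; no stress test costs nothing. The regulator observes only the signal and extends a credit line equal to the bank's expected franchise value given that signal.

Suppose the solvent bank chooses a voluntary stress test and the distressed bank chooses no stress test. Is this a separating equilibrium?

Under separation the regulator infers type exactly: stress test → solvent (pays 245), no stress test → distressed (pays 88).
Solvent: stress test gives 245 − 162 = 83; no stress test gives 88 − 0 = 88. Would deviate. ✗
Distressed: no stress test gives 88 − 0 = 88; stress test gives 245 − 299 = -54. No deviation. ✓

No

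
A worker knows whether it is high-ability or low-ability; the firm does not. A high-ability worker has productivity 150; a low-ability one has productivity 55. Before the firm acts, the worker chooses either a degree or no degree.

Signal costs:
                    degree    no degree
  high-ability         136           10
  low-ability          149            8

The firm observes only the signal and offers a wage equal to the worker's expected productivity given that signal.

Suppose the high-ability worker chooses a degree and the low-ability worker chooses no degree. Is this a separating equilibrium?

If types separate, degree earns payment 150 and no degree earns 55.
High-ability: degree gives 150 − 136 = 14; no degree gives 55 − 10 = 45. Would deviate. ✗
Low-ability: no degree gives 55 − 8 = 47; degree gives 150 − 149 = 1. No deviation. ✓

No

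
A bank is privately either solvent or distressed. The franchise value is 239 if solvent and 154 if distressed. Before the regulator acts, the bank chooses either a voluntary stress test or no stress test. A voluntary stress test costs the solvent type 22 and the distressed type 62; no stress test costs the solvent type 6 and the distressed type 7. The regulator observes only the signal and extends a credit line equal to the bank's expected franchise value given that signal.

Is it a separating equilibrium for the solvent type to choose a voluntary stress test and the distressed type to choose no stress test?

No

If types separate, stress test earns payment 239 and no stress test earns 154.
Solvent: stress test gives 239 − 22 = 217; no stress test gives 154 − 6 = 148. No deviation. ✓
Distressed: no stress test gives 154 − 7 = 147; stress test gives 239 − 62 = 177. Would deviate. ✗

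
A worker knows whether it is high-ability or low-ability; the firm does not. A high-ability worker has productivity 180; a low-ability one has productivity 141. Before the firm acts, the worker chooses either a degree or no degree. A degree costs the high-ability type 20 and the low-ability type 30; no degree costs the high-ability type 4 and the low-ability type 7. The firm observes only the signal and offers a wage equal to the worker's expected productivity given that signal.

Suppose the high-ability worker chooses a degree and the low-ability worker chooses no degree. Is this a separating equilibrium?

If types separate, degree earns payment 180 and no degree earns 141.
High-ability: degree gives 180 − 20 = 160; no degree gives 141 − 4 = 137. No deviation. ✓
Low-ability: no degree gives 141 − 7 = 134; degree gives 180 − 30 = 150. Would deviate. ✗

No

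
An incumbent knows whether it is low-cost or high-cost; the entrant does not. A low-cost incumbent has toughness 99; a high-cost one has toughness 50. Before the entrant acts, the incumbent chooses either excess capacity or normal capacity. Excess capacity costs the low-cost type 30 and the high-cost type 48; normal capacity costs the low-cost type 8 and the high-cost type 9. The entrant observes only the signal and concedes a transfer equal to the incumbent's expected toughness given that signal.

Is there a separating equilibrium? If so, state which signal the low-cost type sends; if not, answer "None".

Try low-cost → excess capacity, high-cost → normal capacity:
  If types separate, excess capacity earns payment 99 and normal capacity earns 50.
  Low-cost: excess capacity gives 99 − 30 = 69; normal capacity gives 50 − 8 = 42. No deviation. ✓
  High-cost: normal capacity gives 50 − 9 = 41; excess capacity gives 99 − 48 = 51. Would deviate. ✗
Try low-cost → normal capacity, high-cost → excess capacity:
  If types separate, normal capacity earns payment 99 and excess capacity earns 50.
  Low-cost: normal capacity gives 99 − 8 = 91; excess capacity gives 50 − 30 = 20. No deviation. ✓
  High-cost: excess capacity gives 50 − 48 = 2; normal capacity gives 99 − 9 = 90. Would deviate. ✗
Neither assignment is incentive-compatible.

None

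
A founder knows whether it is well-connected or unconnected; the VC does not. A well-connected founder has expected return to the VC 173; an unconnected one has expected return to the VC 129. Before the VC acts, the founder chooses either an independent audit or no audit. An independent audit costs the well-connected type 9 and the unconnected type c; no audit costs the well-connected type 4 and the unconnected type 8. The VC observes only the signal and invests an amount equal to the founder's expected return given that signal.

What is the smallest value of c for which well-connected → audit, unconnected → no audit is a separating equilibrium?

Under separation: audit → well-connected (pays 173); no audit → unconnected (pays 129).
Well-connected: 173 − 9 = 164 ≥ 129 − 4 = 125. Holds regardless of c. ✓
Unconnected: 129 − 8 ≥ 173 − c, so c ≥ 173 − 121 = 52.

52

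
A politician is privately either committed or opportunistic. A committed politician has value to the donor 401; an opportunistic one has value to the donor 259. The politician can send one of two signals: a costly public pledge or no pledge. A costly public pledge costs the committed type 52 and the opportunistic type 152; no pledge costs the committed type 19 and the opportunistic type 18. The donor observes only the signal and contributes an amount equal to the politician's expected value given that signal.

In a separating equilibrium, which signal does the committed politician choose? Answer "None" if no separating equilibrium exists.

None

Try committed → pledge, opportunistic → no pledge:
  If types separate, pledge earns payment 401 and no pledge earns 259.
  Committed: pledge gives 401 − 52 = 349; no pledge gives 259 − 19 = 240. No deviation. ✓
  Opportunistic: no pledge gives 259 − 18 = 241; pledge gives 401 − 152 = 249. Would deviate. ✗
Try committed → no pledge, opportunistic → pledge:
  If types separate, no pledge earns payment 401 and pledge earns 259.
  Committed: no pledge gives 401 − 19 = 382; pledge gives 259 − 52 = 207. No deviation. ✓
  Opportunistic: pledge gives 259 − 152 = 107; no pledge gives 401 − 18 = 383. Would deviate. ✗
Neither assignment is incentive-compatible.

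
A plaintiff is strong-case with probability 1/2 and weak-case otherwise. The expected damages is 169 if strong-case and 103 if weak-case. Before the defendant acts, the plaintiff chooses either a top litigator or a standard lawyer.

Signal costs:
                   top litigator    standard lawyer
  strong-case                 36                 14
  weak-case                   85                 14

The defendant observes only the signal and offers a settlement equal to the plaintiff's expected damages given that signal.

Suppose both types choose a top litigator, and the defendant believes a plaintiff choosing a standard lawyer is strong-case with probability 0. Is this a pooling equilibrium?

No

At the pooled signal (top litigator) the defendant holds the prior 1/2 and pays 1/2·169 + 1/2·103 = 136. Off-path (standard lawyer) belief 0 gives 0·169 + 1·103 = 103.
Strong-case: top litigator gives 136 − 36 = 100; standard lawyer gives 103 − 14 = 89. Stays. ✓
Weak-case: top litigator gives 136 − 85 = 51; standard lawyer gives 103 − 14 = 89. Deviates. ✗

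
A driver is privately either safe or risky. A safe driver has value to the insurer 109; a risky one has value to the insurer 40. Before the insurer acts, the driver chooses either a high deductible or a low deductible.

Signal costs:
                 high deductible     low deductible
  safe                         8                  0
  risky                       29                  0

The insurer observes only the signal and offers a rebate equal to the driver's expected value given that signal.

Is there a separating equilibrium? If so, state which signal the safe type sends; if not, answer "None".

None

Try safe → high deductible, risky → low deductible:
  Under separation the insurer infers type exactly: high deductible → safe (pays 109), low deductible → risky (pays 40).
  Safe: high deductible gives 109 − 8 = 101; low deductible gives 40 − 0 = 40. No deviation. ✓
  Risky: low deductible gives 40 − 0 = 40; high deductible gives 109 − 29 = 80. Would deviate. ✗
Try safe → low deductible, risky → high deductible:
  Under separation the insurer infers type exactly: low deductible → safe (pays 109), high deductible → risky (pays 40).
  Safe: low deductible gives 109 − 0 = 109; high deductible gives 40 − 8 = 32. No deviation. ✓
  Risky: high deductible gives 40 − 29 = 11; low deductible gives 109 − 0 = 109. Would deviate. ✗
Neither assignment is incentive-compatible.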